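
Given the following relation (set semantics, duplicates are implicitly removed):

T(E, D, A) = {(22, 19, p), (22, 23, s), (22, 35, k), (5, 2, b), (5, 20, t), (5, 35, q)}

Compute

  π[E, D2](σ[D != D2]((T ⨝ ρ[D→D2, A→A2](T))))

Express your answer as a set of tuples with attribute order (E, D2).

{(22, 19), (22, 23), (22, 35), (5, 2), (5, 20), (5, 35)}

ρ[D→D2, A→A2]: schema becomes (E, D2, A2); tuples unchanged.
Joining T and ρ[D→D2, A→A2](T) on E yields {(22, 19, p, 19, p), (22, 19, p, 23, s), (22, 19, p, 35, k), (22, 23, s, 19, p), (22, 23, s, 23, s), (22, 23, s, 35, k), (22, 35, k, 19, p), (22, 35, k, 23, s), (22, 35, k, 35, k), (5, 2, b, 2, b), (5, 2, b, 20, t), (5, 2, b, 35, q), (5, 20, t, 2, b), (5, 20, t, 20, t), (5, 20, t, 35, q), (5, 35, q, 2, b), (5, 35, q, 20, t), (5, 35, q, 35, q)}.
Apply σ_{D != D2}; surviving tuples: {(22, 19, p, 23, s), (22, 19, p, 35, k), (22, 23, s, 19, p), (22, 23, s, 35, k), (22, 35, k, 19, p), (22, 35, k, 23, s), (5, 2, b, 20, t), (5, 2, b, 35, q), (5, 20, t, 2, b), (5, 20, t, 35, q), (5, 35, q, 2, b), (5, 35, q, 20, t)}
π[E, D2]: project onto (E, D2) (6 duplicate(s) eliminated) → {(22, 19), (22, 23), (22, 35), (5, 2), (5, 20), (5, 35)}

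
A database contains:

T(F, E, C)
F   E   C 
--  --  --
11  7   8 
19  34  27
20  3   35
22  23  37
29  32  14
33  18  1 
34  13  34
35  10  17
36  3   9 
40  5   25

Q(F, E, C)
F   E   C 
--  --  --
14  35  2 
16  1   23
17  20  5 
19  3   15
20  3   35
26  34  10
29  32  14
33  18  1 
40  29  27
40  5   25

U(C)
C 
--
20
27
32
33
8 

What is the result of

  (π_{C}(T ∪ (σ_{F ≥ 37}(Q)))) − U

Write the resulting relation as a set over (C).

Apply σ_{F ≥ 37}; surviving tuples: {(40, 29, 27), (40, 5, 25)}
Union: {(11, 7, 8), (19, 34, 27), (20, 3, 35), (22, 23, 37), (29, 32, 14), (33, 18, 1), (34, 13, 34), (35, 10, 17), (36, 3, 9), (40, 5, 25)} with {(40, 29, 27), (40, 5, 25)} → {(11, 7, 8), (19, 34, 27), (20, 3, 35), (22, 23, 37), (29, 32, 14), (33, 18, 1), (34, 13, 34), (35, 10, 17), (36, 3, 9), (40, 29, 27), (40, 5, 25)}
Projecting to C (1 duplicate(s) eliminated): {1, 14, 17, 25, 27, 34, 35, 37, 8, 9}
Difference: {1, 14, 17, 25, 27, 34, 35, 37, 8, 9} with {20, 27, 32, 33, 8} → {1, 14, 17, 25, 34, 35, 37, 9}

{1, 14, 17, 25, 34, 35, 37, 9}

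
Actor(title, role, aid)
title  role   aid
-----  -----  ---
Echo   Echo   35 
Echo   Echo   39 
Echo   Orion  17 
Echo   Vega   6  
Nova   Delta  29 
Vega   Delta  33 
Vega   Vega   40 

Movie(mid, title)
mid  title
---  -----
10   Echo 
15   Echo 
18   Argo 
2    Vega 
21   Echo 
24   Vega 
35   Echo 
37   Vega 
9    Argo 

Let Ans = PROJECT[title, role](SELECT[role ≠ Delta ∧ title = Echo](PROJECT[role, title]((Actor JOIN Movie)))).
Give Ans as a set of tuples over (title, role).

{(Echo, Echo), (Echo, Orion), (Echo, Vega)}

Joining Actor and Movie on title yields {(Echo, Echo, 35, 10), (Echo, Echo, 35, 15), (Echo, Echo, 35, 21), (Echo, Echo, 35, 35), (Echo, Echo, 39, 10), (Echo, Echo, 39, 15), (Echo, Echo, 39, 21), (Echo, Echo, 39, 35), (Echo, Orion, 17, 10), (Echo, Orion, 17, 15), (Echo, Orion, 17, 21), (Echo, Orion, 17, 35), (Echo, Vega, 6, 10), (Echo, Vega, 6, 15), (Echo, Vega, 6, 21), (Echo, Vega, 6, 35), (Vega, Delta, 33, 2), (Vega, Delta, 33, 24), (Vega, Delta, 33, 37), (Vega, Vega, 40, 2), (Vega, Vega, 40, 24), (Vega, Vega, 40, 37)}.
π_{role, title} gives {(Delta, Vega), (Echo, Echo), (Orion, Echo), (Vega, Echo), (Vega, Vega)} (17 duplicate(s) eliminated).
Apply σ_{role ≠ Delta ∧ title = Echo}; surviving tuples: {(Echo, Echo), (Orion, Echo), (Vega, Echo)}
π_{title, role} gives {(Echo, Echo), (Echo, Orion), (Echo, Vega)}.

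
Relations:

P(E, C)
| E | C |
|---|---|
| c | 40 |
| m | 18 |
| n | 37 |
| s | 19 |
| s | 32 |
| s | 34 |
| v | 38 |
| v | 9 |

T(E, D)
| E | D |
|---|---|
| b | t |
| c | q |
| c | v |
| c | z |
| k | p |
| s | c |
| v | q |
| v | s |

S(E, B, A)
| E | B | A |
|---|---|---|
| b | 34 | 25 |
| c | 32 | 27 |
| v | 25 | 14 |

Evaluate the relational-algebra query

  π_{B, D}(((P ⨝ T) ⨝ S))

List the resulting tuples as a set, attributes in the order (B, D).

Natural join on E: {(c, 40, q), (c, 40, v), (c, 40, z), (s, 19, c), (s, 32, c), (s, 34, c), (v, 38, q), (v, 38, s), (v, 9, q), (v, 9, s)}
Natural join on E: {(c, 40, q, 32, 27), (c, 40, v, 32, 27), (c, 40, z, 32, 27), (v, 38, q, 25, 14), (v, 38, s, 25, 14), (v, 9, q, 25, 14), (v, 9, s, 25, 14)}
Keep only column(s) B, D (2 duplicate(s) eliminated): {(25, q), (25, s), (32, q), (32, v), (32, z)}

{(25, q), (25, s), (32, q), (32, v), (32, z)}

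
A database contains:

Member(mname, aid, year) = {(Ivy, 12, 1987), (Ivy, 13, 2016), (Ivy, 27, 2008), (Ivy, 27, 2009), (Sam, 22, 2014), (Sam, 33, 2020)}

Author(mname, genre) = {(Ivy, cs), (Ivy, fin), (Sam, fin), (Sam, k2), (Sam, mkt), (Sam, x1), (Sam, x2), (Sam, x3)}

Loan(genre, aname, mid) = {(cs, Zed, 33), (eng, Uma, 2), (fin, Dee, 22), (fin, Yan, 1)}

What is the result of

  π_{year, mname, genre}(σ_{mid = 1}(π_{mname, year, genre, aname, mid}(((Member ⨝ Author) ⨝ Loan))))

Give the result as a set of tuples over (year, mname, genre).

{(1987, Ivy, fin), (2008, Ivy, fin), (2009, Ivy, fin), (2014, Sam, fin), (2016, Ivy, fin), (2020, Sam, fin)}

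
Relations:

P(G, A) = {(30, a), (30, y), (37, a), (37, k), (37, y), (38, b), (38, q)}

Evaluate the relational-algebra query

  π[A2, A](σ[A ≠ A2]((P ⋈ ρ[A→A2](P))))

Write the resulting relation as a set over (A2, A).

ρ[A→A2]: schema becomes (G, A2); tuples unchanged.
Natural join on G: {(30, a, a), (30, a, y), (30, y, a), (30, y, y), (37, a, a), (37, a, k), (37, a, y), (37, k, a), (37, k, k), (37, k, y), (37, y, a), (37, y, k), (37, y, y), (38, b, b), (38, b, q), (38, q, b), (38, q, q)}
Selection A ≠ A2: {(30, a, y), (30, y, a), (37, a, k), (37, a, y), (37, k, a), (37, k, y), (37, y, a), (37, y, k), (38, b, q), (38, q, b)}
π[A2, A]: project onto (A2, A) (2 duplicate(s) eliminated) → {(a, k), (a, y), (b, q), (k, a), (k, y), (q, b), (y, a), (y, k)}

{(a, k), (a, y), (b, q), (k, a), (k, y), (q, b), (y, a), (y, k)}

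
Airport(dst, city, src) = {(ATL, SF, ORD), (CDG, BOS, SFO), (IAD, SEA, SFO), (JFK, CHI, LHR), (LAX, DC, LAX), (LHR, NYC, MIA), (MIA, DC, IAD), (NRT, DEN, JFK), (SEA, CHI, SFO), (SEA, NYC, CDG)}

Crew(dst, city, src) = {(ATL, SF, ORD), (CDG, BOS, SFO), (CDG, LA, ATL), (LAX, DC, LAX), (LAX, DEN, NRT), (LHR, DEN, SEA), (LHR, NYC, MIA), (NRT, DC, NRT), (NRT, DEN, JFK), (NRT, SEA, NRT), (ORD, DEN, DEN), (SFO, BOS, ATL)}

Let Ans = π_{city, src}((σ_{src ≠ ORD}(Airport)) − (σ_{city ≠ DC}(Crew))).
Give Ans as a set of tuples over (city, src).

Filtering on src ≠ ORD leaves {(CDG, BOS, SFO), (IAD, SEA, SFO), (JFK, CHI, LHR), (LAX, DC, LAX), (LHR, NYC, MIA), (MIA, DC, IAD), (NRT, DEN, JFK), (SEA, CHI, SFO), (SEA, NYC, CDG)}.
Filtering on city ≠ DC leaves {(ATL, SF, ORD), (CDG, BOS, SFO), (CDG, LA, ATL), (LAX, DEN, NRT), (LHR, DEN, SEA), (LHR, NYC, MIA), (NRT, DEN, JFK), (NRT, SEA, NRT), (ORD, DEN, DEN), (SFO, BOS, ATL)}.
Difference: {(CDG, BOS, SFO), (IAD, SEA, SFO), (JFK, CHI, LHR), (LAX, DC, LAX), (LHR, NYC, MIA), (MIA, DC, IAD), (NRT, DEN, JFK), (SEA, CHI, SFO), (SEA, NYC, CDG)} with {(ATL, SF, ORD), (CDG, BOS, SFO), (CDG, LA, ATL), (LAX, DEN, NRT), (LHR, DEN, SEA), (LHR, NYC, MIA), (NRT, DEN, JFK), (NRT, SEA, NRT), (ORD, DEN, DEN), (SFO, BOS, ATL)} → {(IAD, SEA, SFO), (JFK, CHI, LHR), (LAX, DC, LAX), (MIA, DC, IAD), (SEA, CHI, SFO), (SEA, NYC, CDG)}
Keep only column(s) city, src: {(CHI, LHR), (CHI, SFO), (DC, IAD), (DC, LAX), (NYC, CDG), (SEA, SFO)}

{(CHI, LHR), (CHI, SFO), (DC, IAD), (DC, LAX), (NYC, CDG), (SEA, SFO)}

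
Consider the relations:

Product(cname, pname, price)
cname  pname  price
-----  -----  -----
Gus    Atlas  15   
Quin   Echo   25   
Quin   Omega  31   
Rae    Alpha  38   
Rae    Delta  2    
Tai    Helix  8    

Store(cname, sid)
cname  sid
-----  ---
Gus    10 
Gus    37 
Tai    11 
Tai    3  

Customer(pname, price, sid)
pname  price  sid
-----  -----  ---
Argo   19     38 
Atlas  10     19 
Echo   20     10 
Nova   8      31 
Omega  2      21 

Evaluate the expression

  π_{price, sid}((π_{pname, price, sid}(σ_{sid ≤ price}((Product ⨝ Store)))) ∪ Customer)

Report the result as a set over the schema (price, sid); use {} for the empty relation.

{(10, 19), (15, 10), (19, 38), (2, 21), (20, 10), (8, 3), (8, 31)}

Product ⋈ Store (natural join on cname): {(Gus, Atlas, 15, 10), (Gus, Atlas, 15, 37), (Tai, Helix, 8, 11), (Tai, Helix, 8, 3)}
Apply σ_{sid ≤ price}; surviving tuples: {(Gus, Atlas, 15, 10), (Tai, Helix, 8, 3)}
π_{pname, price, sid} gives {(Atlas, 15, 10), (Helix, 8, 3)}.
Set union of the two operands is {(Argo, 19, 38), (Atlas, 10, 19), (Atlas, 15, 10), (Echo, 20, 10), (Helix, 8, 3), (Nova, 8, 31), (Omega, 2, 21)}.
π_{price, sid} gives {(10, 19), (15, 10), (19, 38), (2, 21), (20, 10), (8, 3), (8, 31)}.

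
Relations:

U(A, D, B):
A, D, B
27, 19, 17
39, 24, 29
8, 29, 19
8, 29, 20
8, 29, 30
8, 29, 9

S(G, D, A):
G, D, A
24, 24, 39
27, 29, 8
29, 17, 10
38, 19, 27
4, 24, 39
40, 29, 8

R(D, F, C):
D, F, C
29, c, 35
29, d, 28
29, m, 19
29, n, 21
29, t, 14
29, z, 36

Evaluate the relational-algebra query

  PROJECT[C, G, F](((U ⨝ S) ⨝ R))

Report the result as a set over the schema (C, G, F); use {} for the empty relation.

Joining U and S on A, D yields {(27, 19, 17, 38), (39, 24, 29, 24), (39, 24, 29, 4), (8, 29, 19, 27), (8, 29, 19, 40), (8, 29, 20, 27), (8, 29, 20, 40), (8, 29, 30, 27), (8, 29, 30, 40), (8, 29, 9, 27), (8, 29, 9, 40)}.
Joining (U ⨝ S) and R on D yields {(8, 29, 19, 27, c, 35), (8, 29, 19, 27, d, 28), (8, 29, 19, 27, m, 19), (8, 29, 19, 27, n, 21), (8, 29, 19, 27, t, 14), (8, 29, 19, 27, z, 36), (8, 29, 19, 40, c, 35), (8, 29, 19, 40, d, 28), (8, 29, 19, 40, m, 19), (8, 29, 19, 40, n, 21), (8, 29, 19, 40, t, 14), (8, 29, 19, 40, z, 36), (8, 29, 20, 27, c, 35), (8, 29, 20, 27, d, 28), (8, 29, 20, 27, m, 19), (8, 29, 20, 27, n, 21), (8, 29, 20, 27, t, 14), (8, 29, 20, 27, z, 36), (8, 29, 20, 40, c, 35), (8, 29, 20, 40, d, 28), (8, 29, 20, 40, m, 19), (8, 29, 20, 40, n, 21), (8, 29, 20, 40, t, 14), (8, 29, 20, 40, z, 36), (8, 29, 30, 27, c, 35), (8, 29, 30, 27, d, 28), (8, 29, 30, 27, m, 19), (8, 29, 30, 27, n, 21), (8, 29, 30, 27, t, 14), (8, 29, 30, 27, z, 36), (8, 29, 30, 40, c, 35), (8, 29, 30, 40, d, 28), (8, 29, 30, 40, m, 19), (8, 29, 30, 40, n, 21), (8, 29, 30, 40, t, 14), (8, 29, 30, 40, z, 36), (8, 29, 9, 27, c, 35), (8, 29, 9, 27, d, 28), (8, 29, 9, 27, m, 19), (8, 29, 9, 27, n, 21), (8, 29, 9, 27, t, 14), (8, 29, 9, 27, z, 36), (8, 29, 9, 40, c, 35), (8, 29, 9, 40, d, 28), (8, 29, 9, 40, m, 19), (8, 29, 9, 40, n, 21), (8, 29, 9, 40, t, 14), (8, 29, 9, 40, z, 36)}.
π[C, G, F]: project onto (C, G, F) (36 duplicate(s) eliminated) → {(14, 27, t), (14, 40, t), (19, 27, m), (19, 40, m), (21, 27, n), (21, 40, n), (28, 27, d), (28, 40, d), (35, 27, c), (35, 40, c), (36, 27, z), (36, 40, z)}

{(14, 27, t), (14, 40, t), (19, 27, m), (19, 40, m), (21, 27, n), (21, 40, n), (28, 27, d), (28, 40, d), (35, 27, c), (35, 40, c), (36, 27, z), (36, 40, z)}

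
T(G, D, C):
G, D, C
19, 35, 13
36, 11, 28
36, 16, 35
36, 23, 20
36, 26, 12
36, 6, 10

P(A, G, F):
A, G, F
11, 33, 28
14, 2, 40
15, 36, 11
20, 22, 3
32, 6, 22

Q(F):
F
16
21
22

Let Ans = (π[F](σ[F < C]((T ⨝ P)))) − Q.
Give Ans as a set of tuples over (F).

Joining T and P on G yields {(36, 11, 28, 15, 11), (36, 16, 35, 15, 11), (36, 23, 20, 15, 11), (36, 26, 12, 15, 11), (36, 6, 10, 15, 11)}.
Apply σ_{F < C}; surviving tuples: {(36, 11, 28, 15, 11), (36, 16, 35, 15, 11), (36, 23, 20, 15, 11), (36, 26, 12, 15, 11)}
Keep only column(s) F (3 duplicate(s) eliminated): {11}
Taking the difference: {11}

{11}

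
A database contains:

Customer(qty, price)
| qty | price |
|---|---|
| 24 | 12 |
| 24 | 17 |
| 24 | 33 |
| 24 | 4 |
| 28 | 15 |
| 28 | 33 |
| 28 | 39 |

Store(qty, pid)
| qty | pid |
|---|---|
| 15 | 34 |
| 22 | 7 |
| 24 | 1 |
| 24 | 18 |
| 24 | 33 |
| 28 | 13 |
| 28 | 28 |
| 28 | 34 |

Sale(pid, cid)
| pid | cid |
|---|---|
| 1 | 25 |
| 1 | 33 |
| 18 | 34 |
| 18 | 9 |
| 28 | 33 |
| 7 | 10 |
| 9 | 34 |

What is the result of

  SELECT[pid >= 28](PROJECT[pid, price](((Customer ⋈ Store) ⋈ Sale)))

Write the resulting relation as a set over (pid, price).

Customer ⋈ Store (natural join on qty): {(24, 12, 1), (24, 12, 18), (24, 12, 33), (24, 17, 1), (24, 17, 18), (24, 17, 33), (24, 33, 1), (24, 33, 18), (24, 33, 33), (24, 4, 1), (24, 4, 18), (24, 4, 33), (28, 15, 13), (28, 15, 28), (28, 15, 34), (28, 33, 13), (28, 33, 28), (28, 33, 34), (28, 39, 13), (28, 39, 28), (28, 39, 34)}
(Customer ⋈ Store) ⋈ Sale (natural join on pid): {(24, 12, 1, 25), (24, 12, 1, 33), (24, 12, 18, 34), (24, 12, 18, 9), (24, 17, 1, 25), (24, 17, 1, 33), (24, 17, 18, 34), (24, 17, 18, 9), (24, 33, 1, 25), (24, 33, 1, 33), (24, 33, 18, 34), (24, 33, 18, 9), (24, 4, 1, 25), (24, 4, 1, 33), (24, 4, 18, 34), (24, 4, 18, 9), (28, 15, 28, 33), (28, 33, 28, 33), (28, 39, 28, 33)}
π_{pid, price} gives {(1, 12), (1, 17), (1, 33), (1, 4), (18, 12), (18, 17), (18, 33), (18, 4), (28, 15), (28, 33), (28, 39)} (8 duplicate(s) eliminated).
Selection pid >= 28: {(28, 15), (28, 33), (28, 39)}

{(28, 15), (28, 33), (28, 39)}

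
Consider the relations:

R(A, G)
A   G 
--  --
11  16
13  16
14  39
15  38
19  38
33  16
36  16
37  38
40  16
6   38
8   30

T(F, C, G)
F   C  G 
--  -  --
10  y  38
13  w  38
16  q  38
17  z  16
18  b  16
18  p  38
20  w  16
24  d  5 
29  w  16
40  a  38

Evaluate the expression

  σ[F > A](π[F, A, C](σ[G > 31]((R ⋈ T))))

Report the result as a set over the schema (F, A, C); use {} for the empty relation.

R ⋈ T (natural join on G): {(11, 16, 17, z), (11, 16, 18, b), (11, 16, 20, w), (11, 16, 29, w), (13, 16, 17, z), (13, 16, 18, b), (13, 16, 20, w), (13, 16, 29, w), (15, 38, 10, y), (15, 38, 13, w), (15, 38, 16, q), (15, 38, 18, p), (15, 38, 40, a), (19, 38, 10, y), (19, 38, 13, w), (19, 38, 16, q), (19, 38, 18, p), (19, 38, 40, a), (33, 16, 17, z), (33, 16, 18, b), (33, 16, 20, w), (33, 16, 29, w), (36, 16, 17, z), (36, 16, 18, b), (36, 16, 20, w), (36, 16, 29, w), (37, 38, 10, y), (37, 38, 13, w), (37, 38, 16, q), (37, 38, 18, p), (37, 38, 40, a), (40, 16, 17, z), (40, 16, 18, b), (40, 16, 20, w), (40, 16, 29, w), (6, 38, 10, y), (6, 38, 13, w), (6, 38, 16, q), (6, 38, 18, p), (6, 38, 40, a)}
σ[G > 31]: keep tuples satisfying G > 31 → {(15, 38, 10, y), (15, 38, 13, w), (15, 38, 16, q), (15, 38, 18, p), (15, 38, 40, a), (19, 38, 10, y), (19, 38, 13, w), (19, 38, 16, q), (19, 38, 18, p), (19, 38, 40, a), (37, 38, 10, y), (37, 38, 13, w), (37, 38, 16, q), (37, 38, 18, p), (37, 38, 40, a), (6, 38, 10, y), (6, 38, 13, w), (6, 38, 16, q), (6, 38, 18, p), (6, 38, 40, a)}
Keep only column(s) F, A, C: {(10, 15, y), (10, 19, y), (10, 37, y), (10, 6, y), (13, 15, w), (13, 19, w), (13, 37, w), (13, 6, w), (16, 15, q), (16, 19, q), (16, 37, q), (16, 6, q), (18, 15, p), (18, 19, p), (18, 37, p), (18, 6, p), (40, 15, a), (40, 19, a), (40, 37, a), (40, 6, a)}
σ[F > A]: keep tuples satisfying F > A → {(10, 6, y), (13, 6, w), (16, 15, q), (16, 6, q), (18, 15, p), (18, 6, p), (40, 15, a), (40, 19, a), (40, 37, a), (40, 6, a)}

{(10, 6, y), (13, 6, w), (16, 15, q), (16, 6, q), (18, 15, p), (18, 6, p), (40, 15, a), (40, 19, a), (40, 37, a), (40, 6, a)}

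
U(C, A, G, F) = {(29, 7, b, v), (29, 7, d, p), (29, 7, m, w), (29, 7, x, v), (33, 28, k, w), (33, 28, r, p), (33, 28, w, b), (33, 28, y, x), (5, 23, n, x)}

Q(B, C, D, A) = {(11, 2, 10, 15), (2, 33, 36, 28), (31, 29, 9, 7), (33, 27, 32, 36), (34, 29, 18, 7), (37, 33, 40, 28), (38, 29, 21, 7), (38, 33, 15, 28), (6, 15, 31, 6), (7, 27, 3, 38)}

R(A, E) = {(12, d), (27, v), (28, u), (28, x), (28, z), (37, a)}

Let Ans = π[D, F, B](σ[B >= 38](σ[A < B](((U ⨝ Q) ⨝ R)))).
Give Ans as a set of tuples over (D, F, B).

U ⋈ Q (natural join on C, A): {(29, 7, b, v, 31, 9), (29, 7, b, v, 34, 18), (29, 7, b, v, 38, 21), (29, 7, d, p, 31, 9), (29, 7, d, p, 34, 18), (29, 7, d, p, 38, 21), (29, 7, m, w, 31, 9), (29, 7, m, w, 34, 18), (29, 7, m, w, 38, 21), (29, 7, x, v, 31, 9), (29, 7, x, v, 34, 18), (29, 7, x, v, 38, 21), (33, 28, k, w, 2, 36), (33, 28, k, w, 37, 40), (33, 28, k, w, 38, 15), (33, 28, r, p, 2, 36), (33, 28, r, p, 37, 40), (33, 28, r, p, 38, 15), (33, 28, w, b, 2, 36), (33, 28, w, b, 37, 40), (33, 28, w, b, 38, 15), (33, 28, y, x, 2, 36), (33, 28, y, x, 37, 40), (33, 28, y, x, 38, 15)}
(U ⨝ Q) ⋈ R (natural join on A): {(33, 28, k, w, 2, 36, u), (33, 28, k, w, 2, 36, x), (33, 28, k, w, 2, 36, z), (33, 28, k, w, 37, 40, u), (33, 28, k, w, 37, 40, x), (33, 28, k, w, 37, 40, z), (33, 28, k, w, 38, 15, u), (33, 28, k, w, 38, 15, x), (33, 28, k, w, 38, 15, z), (33, 28, r, p, 2, 36, u), (33, 28, r, p, 2, 36, x), (33, 28, r, p, 2, 36, z), (33, 28, r, p, 37, 40, u), (33, 28, r, p, 37, 40, x), (33, 28, r, p, 37, 40, z), (33, 28, r, p, 38, 15, u), (33, 28, r, p, 38, 15, x), (33, 28, r, p, 38, 15, z), (33, 28, w, b, 2, 36, u), (33, 28, w, b, 2, 36, x), (33, 28, w, b, 2, 36, z), (33, 28, w, b, 37, 40, u), (33, 28, w, b, 37, 40, x), (33, 28, w, b, 37, 40, z), (33, 28, w, b, 38, 15, u), (33, 28, w, b, 38, 15, x), (33, 28, w, b, 38, 15, z), (33, 28, y, x, 2, 36, u), (33, 28, y, x, 2, 36, x), (33, 28, y, x, 2, 36, z), (33, 28, y, x, 37, 40, u), (33, 28, y, x, 37, 40, x), (33, 28, y, x, 37, 40, z), (33, 28, y, x, 38, 15, u), (33, 28, y, x, 38, 15, x), (33, 28, y, x, 38, 15, z)}
Apply σ_{A < B}; surviving tuples: {(33, 28, k, w, 37, 40, u), (33, 28, k, w, 37, 40, x), (33, 28, k, w, 37, 40, z), (33, 28, k, w, 38, 15, u), (33, 28, k, w, 38, 15, x), (33, 28, k, w, 38, 15, z), (33, 28, r, p, 37, 40, u), (33, 28, r, p, 37, 40, x), (33, 28, r, p, 37, 40, z), (33, 28, r, p, 38, 15, u), (33, 28, r, p, 38, 15, x), (33, 28, r, p, 38, 15, z), (33, 28, w, b, 37, 40, u), (33, 28, w, b, 37, 40, x), (33, 28, w, b, 37, 40, z), (33, 28, w, b, 38, 15, u), (33, 28, w, b, 38, 15, x), (33, 28, w, b, 38, 15, z), (33, 28, y, x, 37, 40, u), (33, 28, y, x, 37, 40, x), (33, 28, y, x, 37, 40, z), (33, 28, y, x, 38, 15, u), (33, 28, y, x, 38, 15, x), (33, 28, y, x, 38, 15, z)}
Apply σ_{B >= 38}; surviving tuples: {(33, 28, k, w, 38, 15, u), (33, 28, k, w, 38, 15, x), (33, 28, k, w, 38, 15, z), (33, 28, r, p, 38, 15, u), (33, 28, r, p, 38, 15, x), (33, 28, r, p, 38, 15, z), (33, 28, w, b, 38, 15, u), (33, 28, w, b, 38, 15, x), (33, 28, w, b, 38, 15, z), (33, 28, y, x, 38, 15, u), (33, 28, y, x, 38, 15, x), (33, 28, y, x, 38, 15, z)}
Projecting to D, F, B (8 duplicate(s) eliminated): {(15, b, 38), (15, p, 38), (15, w, 38), (15, x, 38)}

{(15, b, 38), (15, p, 38), (15, w, 38), (15, x, 38)}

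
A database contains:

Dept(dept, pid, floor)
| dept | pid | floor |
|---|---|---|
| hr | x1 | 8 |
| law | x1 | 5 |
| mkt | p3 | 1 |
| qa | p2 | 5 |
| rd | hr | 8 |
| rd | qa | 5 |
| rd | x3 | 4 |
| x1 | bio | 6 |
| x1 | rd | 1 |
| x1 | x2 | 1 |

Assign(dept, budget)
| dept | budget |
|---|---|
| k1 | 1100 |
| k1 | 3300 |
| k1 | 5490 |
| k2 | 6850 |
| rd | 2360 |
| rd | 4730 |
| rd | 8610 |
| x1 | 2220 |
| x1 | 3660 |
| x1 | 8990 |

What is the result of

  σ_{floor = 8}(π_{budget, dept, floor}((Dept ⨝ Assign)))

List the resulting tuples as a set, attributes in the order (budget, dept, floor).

Natural join on dept: {(rd, hr, 8, 2360), (rd, hr, 8, 4730), (rd, hr, 8, 8610), (rd, qa, 5, 2360), (rd, qa, 5, 4730), (rd, qa, 5, 8610), (rd, x3, 4, 2360), (rd, x3, 4, 4730), (rd, x3, 4, 8610), (x1, bio, 6, 2220), (x1, bio, 6, 3660), (x1, bio, 6, 8990), (x1, rd, 1, 2220), (x1, rd, 1, 3660), (x1, rd, 1, 8990), (x1, x2, 1, 2220), (x1, x2, 1, 3660), (x1, x2, 1, 8990)}
π[budget, dept, floor]: project onto (budget, dept, floor) (3 duplicate(s) eliminated) → {(2220, x1, 1), (2220, x1, 6), (2360, rd, 4), (2360, rd, 5), (2360, rd, 8), (3660, x1, 1), (3660, x1, 6), (4730, rd, 4), (4730, rd, 5), (4730, rd, 8), (8610, rd, 4), (8610, rd, 5), (8610, rd, 8), (8990, x1, 1), (8990, x1, 6)}
σ[floor = 8]: keep tuples satisfying floor = 8 → {(2360, rd, 8), (4730, rd, 8), (8610, rd, 8)}

{(2360, rd, 8), (4730, rd, 8), (8610, rd, 8)}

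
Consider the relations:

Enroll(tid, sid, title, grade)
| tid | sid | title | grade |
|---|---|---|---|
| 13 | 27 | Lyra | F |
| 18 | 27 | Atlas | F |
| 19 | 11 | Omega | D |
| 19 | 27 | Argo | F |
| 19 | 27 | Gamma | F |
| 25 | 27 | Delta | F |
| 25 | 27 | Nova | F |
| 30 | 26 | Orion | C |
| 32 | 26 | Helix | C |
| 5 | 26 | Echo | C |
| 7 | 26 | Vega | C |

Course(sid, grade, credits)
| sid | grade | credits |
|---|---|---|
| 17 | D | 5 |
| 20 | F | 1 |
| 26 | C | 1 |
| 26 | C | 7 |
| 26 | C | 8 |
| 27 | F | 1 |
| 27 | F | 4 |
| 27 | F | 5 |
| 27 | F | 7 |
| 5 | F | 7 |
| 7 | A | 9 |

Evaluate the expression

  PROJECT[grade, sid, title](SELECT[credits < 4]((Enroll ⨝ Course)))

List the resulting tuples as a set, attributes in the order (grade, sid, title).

Joining Enroll and Course on sid, grade yields {(13, 27, Lyra, F, 1), (13, 27, Lyra, F, 4), (13, 27, Lyra, F, 5), (13, 27, Lyra, F, 7), (18, 27, Atlas, F, 1), (18, 27, Atlas, F, 4), (18, 27, Atlas, F, 5), (18, 27, Atlas, F, 7), (19, 27, Argo, F, 1), (19, 27, Argo, F, 4), (19, 27, Argo, F, 5), (19, 27, Argo, F, 7), (19, 27, Gamma, F, 1), (19, 27, Gamma, F, 4), (19, 27, Gamma, F, 5), (19, 27, Gamma, F, 7), (25, 27, Delta, F, 1), (25, 27, Delta, F, 4), (25, 27, Delta, F, 5), (25, 27, Delta, F, 7), (25, 27, Nova, F, 1), (25, 27, Nova, F, 4), (25, 27, Nova, F, 5), (25, 27, Nova, F, 7), (30, 26, Orion, C, 1), (30, 26, Orion, C, 7), (30, 26, Orion, C, 8), (32, 26, Helix, C, 1), (32, 26, Helix, C, 7), (32, 26, Helix, C, 8), (5, 26, Echo, C, 1), (5, 26, Echo, C, 7), (5, 26, Echo, C, 8), (7, 26, Vega, C, 1), (7, 26, Vega, C, 7), (7, 26, Vega, C, 8)}.
Apply σ_{credits < 4}; surviving tuples: {(13, 27, Lyra, F, 1), (18, 27, Atlas, F, 1), (19, 27, Argo, F, 1), (19, 27, Gamma, F, 1), (25, 27, Delta, F, 1), (25, 27, Nova, F, 1), (30, 26, Orion, C, 1), (32, 26, Helix, C, 1), (5, 26, Echo, C, 1), (7, 26, Vega, C, 1)}
π_{grade, sid, title} gives {(C, 26, Echo), (C, 26, Helix), (C, 26, Orion), (C, 26, Vega), (F, 27, Argo), (F, 27, Atlas), (F, 27, Delta), (F, 27, Gamma), (F, 27, Lyra), (F, 27, Nova)}.

{(C, 26, Echo), (C, 26, Helix), (C, 26, Orion), (C, 26, Vega), (F, 27, Argo), (F, 27, Atlas), (F, 27, Delta), (F, 27, Gamma), (F, 27, Lyra), (F, 27, Nova)}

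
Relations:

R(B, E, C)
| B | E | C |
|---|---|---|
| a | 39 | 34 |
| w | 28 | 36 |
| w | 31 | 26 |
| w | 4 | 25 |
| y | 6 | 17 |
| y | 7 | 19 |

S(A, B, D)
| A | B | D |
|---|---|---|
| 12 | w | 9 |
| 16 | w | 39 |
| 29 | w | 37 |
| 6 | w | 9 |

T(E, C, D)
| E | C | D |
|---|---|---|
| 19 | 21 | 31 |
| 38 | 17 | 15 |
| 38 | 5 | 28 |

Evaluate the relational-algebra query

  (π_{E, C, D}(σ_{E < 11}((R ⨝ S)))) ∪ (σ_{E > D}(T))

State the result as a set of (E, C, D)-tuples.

{(38, 17, 15), (38, 5, 28), (4, 25, 37), (4, 25, 39), (4, 25, 9)}

Natural join on B: {(w, 28, 36, 12, 9), (w, 28, 36, 16, 39), (w, 28, 36, 29, 37), (w, 28, 36, 6, 9), (w, 31, 26, 12, 9), (w, 31, 26, 16, 39), (w, 31, 26, 29, 37), (w, 31, 26, 6, 9), (w, 4, 25, 12, 9), (w, 4, 25, 16, 39), (w, 4, 25, 29, 37), (w, 4, 25, 6, 9)}
Filtering on E < 11 leaves {(w, 4, 25, 12, 9), (w, 4, 25, 16, 39), (w, 4, 25, 29, 37), (w, 4, 25, 6, 9)}.
Keep only column(s) E, C, D (1 duplicate(s) eliminated): {(4, 25, 37), (4, 25, 39), (4, 25, 9)}
Filtering on E > D leaves {(38, 17, 15), (38, 5, 28)}.
Taking the union: {(38, 17, 15), (38, 5, 28), (4, 25, 37), (4, 25, 39), (4, 25, 9)}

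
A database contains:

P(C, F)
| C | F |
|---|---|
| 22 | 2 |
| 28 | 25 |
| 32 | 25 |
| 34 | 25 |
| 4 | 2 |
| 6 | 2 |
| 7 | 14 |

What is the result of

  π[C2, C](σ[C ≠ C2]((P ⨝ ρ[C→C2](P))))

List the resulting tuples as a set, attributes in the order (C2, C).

{(22, 4), (22, 6), (28, 32), (28, 34), (32, 28), (32, 34), (34, 28), (34, 32), (4, 22), (4, 6), (6, 22), (6, 4)}

ρ[C→C2]: schema becomes (C2, F); tuples unchanged.
Natural join on F: {(22, 2, 22), (22, 2, 4), (22, 2, 6), (28, 25, 28), (28, 25, 32), (28, 25, 34), (32, 25, 28), (32, 25, 32), (32, 25, 34), (34, 25, 28), (34, 25, 32), (34, 25, 34), (4, 2, 22), (4, 2, 4), (4, 2, 6), (6, 2, 22), (6, 2, 4), (6, 2, 6), (7, 14, 7)}
Selection C ≠ C2: {(22, 2, 4), (22, 2, 6), (28, 25, 32), (28, 25, 34), (32, 25, 28), (32, 25, 34), (34, 25, 28), (34, 25, 32), (4, 2, 22), (4, 2, 6), (6, 2, 22), (6, 2, 4)}
Keep only column(s) C2, C: {(22, 4), (22, 6), (28, 32), (28, 34), (32, 28), (32, 34), (34, 28), (34, 32), (4, 22), (4, 6), (6, 22), (6, 4)}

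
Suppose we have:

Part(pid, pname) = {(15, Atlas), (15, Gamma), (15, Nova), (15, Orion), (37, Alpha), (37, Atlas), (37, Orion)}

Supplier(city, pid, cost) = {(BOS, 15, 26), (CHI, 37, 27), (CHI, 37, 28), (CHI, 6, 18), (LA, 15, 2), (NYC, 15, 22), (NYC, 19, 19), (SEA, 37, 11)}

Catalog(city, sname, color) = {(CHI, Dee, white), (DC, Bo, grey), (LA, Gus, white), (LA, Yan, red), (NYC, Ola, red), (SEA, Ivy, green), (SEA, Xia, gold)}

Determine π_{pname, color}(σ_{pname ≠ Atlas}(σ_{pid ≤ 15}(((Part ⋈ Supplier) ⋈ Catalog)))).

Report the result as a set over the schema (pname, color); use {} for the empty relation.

{(Gamma, red), (Gamma, white), (Nova, red), (Nova, white), (Orion, red), (Orion, white)}

Part ⋈ Supplier (natural join on pid): {(15, Atlas, BOS, 26), (15, Atlas, LA, 2), (15, Atlas, NYC, 22), (15, Gamma, BOS, 26), (15, Gamma, LA, 2), (15, Gamma, NYC, 22), (15, Nova, BOS, 26), (15, Nova, LA, 2), (15, Nova, NYC, 22), (15, Orion, BOS, 26), (15, Orion, LA, 2), (15, Orion, NYC, 22), (37, Alpha, CHI, 27), (37, Alpha, CHI, 28), (37, Alpha, SEA, 11), (37, Atlas, CHI, 27), (37, Atlas, CHI, 28), (37, Atlas, SEA, 11), (37, Orion, CHI, 27), (37, Orion, CHI, 28), (37, Orion, SEA, 11)}
(Part ⋈ Supplier) ⋈ Catalog (natural join on city): {(15, Atlas, LA, 2, Gus, white), (15, Atlas, LA, 2, Yan, red), (15, Atlas, NYC, 22, Ola, red), (15, Gamma, LA, 2, Gus, white), (15, Gamma, LA, 2, Yan, red), (15, Gamma, NYC, 22, Ola, red), (15, Nova, LA, 2, Gus, white), (15, Nova, LA, 2, Yan, red), (15, Nova, NYC, 22, Ola, red), (15, Orion, LA, 2, Gus, white), (15, Orion, LA, 2, Yan, red), (15, Orion, NYC, 22, Ola, red), (37, Alpha, CHI, 27, Dee, white), (37, Alpha, CHI, 28, Dee, white), (37, Alpha, SEA, 11, Ivy, green), (37, Alpha, SEA, 11, Xia, gold), (37, Atlas, CHI, 27, Dee, white), (37, Atlas, CHI, 28, Dee, white), (37, Atlas, SEA, 11, Ivy, green), (37, Atlas, SEA, 11, Xia, gold), (37, Orion, CHI, 27, Dee, white), (37, Orion, CHI, 28, Dee, white), (37, Orion, SEA, 11, Ivy, green), (37, Orion, SEA, 11, Xia, gold)}
Selection pid ≤ 15: {(15, Atlas, LA, 2, Gus, white), (15, Atlas, LA, 2, Yan, red), (15, Atlas, NYC, 22, Ola, red), (15, Gamma, LA, 2, Gus, white), (15, Gamma, LA, 2, Yan, red), (15, Gamma, NYC, 22, Ola, red), (15, Nova, LA, 2, Gus, white), (15, Nova, LA, 2, Yan, red), (15, Nova, NYC, 22, Ola, red), (15, Orion, LA, 2, Gus, white), (15, Orion, LA, 2, Yan, red), (15, Orion, NYC, 22, Ola, red)}
Selection pname ≠ Atlas: {(15, Gamma, LA, 2, Gus, white), (15, Gamma, LA, 2, Yan, red), (15, Gamma, NYC, 22, Ola, red), (15, Nova, LA, 2, Gus, white), (15, Nova, LA, 2, Yan, red), (15, Nova, NYC, 22, Ola, red), (15, Orion, LA, 2, Gus, white), (15, Orion, LA, 2, Yan, red), (15, Orion, NYC, 22, Ola, red)}
Projecting to pname, color (3 duplicate(s) eliminated): {(Gamma, red), (Gamma, white), (Nova, red), (Nova, white), (Orion, red), (Orion, white)}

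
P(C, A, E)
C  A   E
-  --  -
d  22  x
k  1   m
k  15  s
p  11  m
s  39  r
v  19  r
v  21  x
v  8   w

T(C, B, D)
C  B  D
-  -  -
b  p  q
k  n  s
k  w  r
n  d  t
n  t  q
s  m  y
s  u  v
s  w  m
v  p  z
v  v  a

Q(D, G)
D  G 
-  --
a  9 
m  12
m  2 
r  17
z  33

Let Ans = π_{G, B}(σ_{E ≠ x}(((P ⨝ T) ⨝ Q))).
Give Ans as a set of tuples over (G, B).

{(12, w), (17, w), (2, w), (33, p), (9, v)}

Natural join on C: {(k, 1, m, n, s), (k, 1, m, w, r), (k, 15, s, n, s), (k, 15, s, w, r), (s, 39, r, m, y), (s, 39, r, u, v), (s, 39, r, w, m), (v, 19, r, p, z), (v, 19, r, v, a), (v, 21, x, p, z), (v, 21, x, v, a), (v, 8, w, p, z), (v, 8, w, v, a)}
Natural join on D: {(k, 1, m, w, r, 17), (k, 15, s, w, r, 17), (s, 39, r, w, m, 12), (s, 39, r, w, m, 2), (v, 19, r, p, z, 33), (v, 19, r, v, a, 9), (v, 21, x, p, z, 33), (v, 21, x, v, a, 9), (v, 8, w, p, z, 33), (v, 8, w, v, a, 9)}
Filtering on E ≠ x leaves {(k, 1, m, w, r, 17), (k, 15, s, w, r, 17), (s, 39, r, w, m, 12), (s, 39, r, w, m, 2), (v, 19, r, p, z, 33), (v, 19, r, v, a, 9), (v, 8, w, p, z, 33), (v, 8, w, v, a, 9)}.
Keep only column(s) G, B (3 duplicate(s) eliminated): {(12, w), (17, w), (2, w), (33, p), (9, v)}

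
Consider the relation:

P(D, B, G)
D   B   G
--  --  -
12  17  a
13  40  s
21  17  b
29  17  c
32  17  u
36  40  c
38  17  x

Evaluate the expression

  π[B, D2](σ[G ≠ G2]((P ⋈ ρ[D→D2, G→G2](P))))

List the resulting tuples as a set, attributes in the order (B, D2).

ρ[D→D2, G→G2]: schema becomes (D2, B, G2); tuples unchanged.
Natural join on B: {(12, 17, a, 12, a), (12, 17, a, 21, b), (12, 17, a, 29, c), (12, 17, a, 32, u), (12, 17, a, 38, x), (13, 40, s, 13, s), (13, 40, s, 36, c), (21, 17, b, 12, a), (21, 17, b, 21, b), (21, 17, b, 29, c), (21, 17, b, 32, u), (21, 17, b, 38, x), (29, 17, c, 12, a), (29, 17, c, 21, b), (29, 17, c, 29, c), (29, 17, c, 32, u), (29, 17, c, 38, x), (32, 17, u, 12, a), (32, 17, u, 21, b), (32, 17, u, 29, c), (32, 17, u, 32, u), (32, 17, u, 38, x), (36, 40, c, 13, s), (36, 40, c, 36, c), (38, 17, x, 12, a), (38, 17, x, 21, b), (38, 17, x, 29, c), (38, 17, x, 32, u), (38, 17, x, 38, x)}
Selection G ≠ G2: {(12, 17, a, 21, b), (12, 17, a, 29, c), (12, 17, a, 32, u), (12, 17, a, 38, x), (13, 40, s, 36, c), (21, 17, b, 12, a), (21, 17, b, 29, c), (21, 17, b, 32, u), (21, 17, b, 38, x), (29, 17, c, 12, a), (29, 17, c, 21, b), (29, 17, c, 32, u), (29, 17, c, 38, x), (32, 17, u, 12, a), (32, 17, u, 21, b), (32, 17, u, 29, c), (32, 17, u, 38, x), (36, 40, c, 13, s), (38, 17, x, 12, a), (38, 17, x, 21, b), (38, 17, x, 29, c), (38, 17, x, 32, u)}
π[B, D2]: project onto (B, D2) (15 duplicate(s) eliminated) → {(17, 12), (17, 21), (17, 29), (17, 32), (17, 38), (40, 13), (40, 36)}

{(17, 12), (17, 21), (17, 29), (17, 32), (17, 38), (40, 13), (40, 36)}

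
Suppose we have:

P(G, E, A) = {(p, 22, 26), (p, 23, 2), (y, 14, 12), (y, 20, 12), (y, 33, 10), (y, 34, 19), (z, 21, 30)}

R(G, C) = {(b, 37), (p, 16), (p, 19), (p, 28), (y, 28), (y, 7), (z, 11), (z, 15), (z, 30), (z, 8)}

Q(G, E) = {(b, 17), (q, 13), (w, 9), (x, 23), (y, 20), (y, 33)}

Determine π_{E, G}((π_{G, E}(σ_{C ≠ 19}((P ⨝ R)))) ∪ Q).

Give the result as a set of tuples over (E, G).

{(13, q), (14, y), (17, b), (20, y), (21, z), (22, p), (23, p), (23, x), (33, y), (34, y), (9, w)}

P ⋈ R (natural join on G): {(p, 22, 26, 16), (p, 22, 26, 19), (p, 22, 26, 28), (p, 23, 2, 16), (p, 23, 2, 19), (p, 23, 2, 28), (y, 14, 12, 28), (y, 14, 12, 7), (y, 20, 12, 28), (y, 20, 12, 7), (y, 33, 10, 28), (y, 33, 10, 7), (y, 34, 19, 28), (y, 34, 19, 7), (z, 21, 30, 11), (z, 21, 30, 15), (z, 21, 30, 30), (z, 21, 30, 8)}
σ[C ≠ 19]: keep tuples satisfying C ≠ 19 → {(p, 22, 26, 16), (p, 22, 26, 28), (p, 23, 2, 16), (p, 23, 2, 28), (y, 14, 12, 28), (y, 14, 12, 7), (y, 20, 12, 28), (y, 20, 12, 7), (y, 33, 10, 28), (y, 33, 10, 7), (y, 34, 19, 28), (y, 34, 19, 7), (z, 21, 30, 11), (z, 21, 30, 15), (z, 21, 30, 30), (z, 21, 30, 8)}
π_{G, E} gives {(p, 22), (p, 23), (y, 14), (y, 20), (y, 33), (y, 34), (z, 21)} (9 duplicate(s) eliminated).
Union: {(p, 22), (p, 23), (y, 14), (y, 20), (y, 33), (y, 34), (z, 21)} with {(b, 17), (q, 13), (w, 9), (x, 23), (y, 20), (y, 33)} → {(b, 17), (p, 22), (p, 23), (q, 13), (w, 9), (x, 23), (y, 14), (y, 20), (y, 33), (y, 34), (z, 21)}
π_{E, G} gives {(13, q), (14, y), (17, b), (20, y), (21, z), (22, p), (23, p), (23, x), (33, y), (34, y), (9, w)}.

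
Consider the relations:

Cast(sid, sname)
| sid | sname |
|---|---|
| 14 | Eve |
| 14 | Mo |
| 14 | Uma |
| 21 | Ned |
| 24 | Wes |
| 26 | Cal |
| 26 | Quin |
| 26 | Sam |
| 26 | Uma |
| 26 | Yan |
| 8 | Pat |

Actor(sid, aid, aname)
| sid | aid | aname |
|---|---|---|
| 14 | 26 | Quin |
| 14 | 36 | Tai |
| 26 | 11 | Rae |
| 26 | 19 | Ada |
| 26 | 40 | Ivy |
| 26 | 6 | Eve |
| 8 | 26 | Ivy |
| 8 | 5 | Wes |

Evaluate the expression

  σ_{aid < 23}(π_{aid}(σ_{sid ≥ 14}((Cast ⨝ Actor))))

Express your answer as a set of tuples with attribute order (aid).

Natural join on sid: {(14, Eve, 26, Quin), (14, Eve, 36, Tai), (14, Mo, 26, Quin), (14, Mo, 36, Tai), (14, Uma, 26, Quin), (14, Uma, 36, Tai), (26, Cal, 11, Rae), (26, Cal, 19, Ada), (26, Cal, 40, Ivy), (26, Cal, 6, Eve), (26, Quin, 11, Rae), (26, Quin, 19, Ada), (26, Quin, 40, Ivy), (26, Quin, 6, Eve), (26, Sam, 11, Rae), (26, Sam, 19, Ada), (26, Sam, 40, Ivy), (26, Sam, 6, Eve), (26, Uma, 11, Rae), (26, Uma, 19, Ada), (26, Uma, 40, Ivy), (26, Uma, 6, Eve), (26, Yan, 11, Rae), (26, Yan, 19, Ada), (26, Yan, 40, Ivy), (26, Yan, 6, Eve), (8, Pat, 26, Ivy), (8, Pat, 5, Wes)}
Filtering on sid ≥ 14 leaves {(14, Eve, 26, Quin), (14, Eve, 36, Tai), (14, Mo, 26, Quin), (14, Mo, 36, Tai), (14, Uma, 26, Quin), (14, Uma, 36, Tai), (26, Cal, 11, Rae), (26, Cal, 19, Ada), (26, Cal, 40, Ivy), (26, Cal, 6, Eve), (26, Quin, 11, Rae), (26, Quin, 19, Ada), (26, Quin, 40, Ivy), (26, Quin, 6, Eve), (26, Sam, 11, Rae), (26, Sam, 19, Ada), (26, Sam, 40, Ivy), (26, Sam, 6, Eve), (26, Uma, 11, Rae), (26, Uma, 19, Ada), (26, Uma, 40, Ivy), (26, Uma, 6, Eve), (26, Yan, 11, Rae), (26, Yan, 19, Ada), (26, Yan, 40, Ivy), (26, Yan, 6, Eve)}.
Keep only column(s) aid (20 duplicate(s) eliminated): {11, 19, 26, 36, 40, 6}
Filtering on aid < 23 leaves {11, 19, 6}.

{11, 19, 6}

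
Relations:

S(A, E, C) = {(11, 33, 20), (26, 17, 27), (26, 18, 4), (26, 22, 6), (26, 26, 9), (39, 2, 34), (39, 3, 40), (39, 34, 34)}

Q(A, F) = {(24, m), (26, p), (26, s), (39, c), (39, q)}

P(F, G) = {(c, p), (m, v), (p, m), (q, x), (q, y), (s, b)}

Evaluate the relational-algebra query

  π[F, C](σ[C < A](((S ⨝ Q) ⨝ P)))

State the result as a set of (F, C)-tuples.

S ⋈ Q (natural join on A): {(26, 17, 27, p), (26, 17, 27, s), (26, 18, 4, p), (26, 18, 4, s), (26, 22, 6, p), (26, 22, 6, s), (26, 26, 9, p), (26, 26, 9, s), (39, 2, 34, c), (39, 2, 34, q), (39, 3, 40, c), (39, 3, 40, q), (39, 34, 34, c), (39, 34, 34, q)}
(S ⨝ Q) ⋈ P (natural join on F): {(26, 17, 27, p, m), (26, 17, 27, s, b), (26, 18, 4, p, m), (26, 18, 4, s, b), (26, 22, 6, p, m), (26, 22, 6, s, b), (26, 26, 9, p, m), (26, 26, 9, s, b), (39, 2, 34, c, p), (39, 2, 34, q, x), (39, 2, 34, q, y), (39, 3, 40, c, p), (39, 3, 40, q, x), (39, 3, 40, q, y), (39, 34, 34, c, p), (39, 34, 34, q, x), (39, 34, 34, q, y)}
Apply σ_{C < A}; surviving tuples: {(26, 18, 4, p, m), (26, 18, 4, s, b), (26, 22, 6, p, m), (26, 22, 6, s, b), (26, 26, 9, p, m), (26, 26, 9, s, b), (39, 2, 34, c, p), (39, 2, 34, q, x), (39, 2, 34, q, y), (39, 34, 34, c, p), (39, 34, 34, q, x), (39, 34, 34, q, y)}
Keep only column(s) F, C (4 duplicate(s) eliminated): {(c, 34), (p, 4), (p, 6), (p, 9), (q, 34), (s, 4), (s, 6), (s, 9)}

{(c, 34), (p, 4), (p, 6), (p, 9), (q, 34), (s, 4), (s, 6), (s, 9)}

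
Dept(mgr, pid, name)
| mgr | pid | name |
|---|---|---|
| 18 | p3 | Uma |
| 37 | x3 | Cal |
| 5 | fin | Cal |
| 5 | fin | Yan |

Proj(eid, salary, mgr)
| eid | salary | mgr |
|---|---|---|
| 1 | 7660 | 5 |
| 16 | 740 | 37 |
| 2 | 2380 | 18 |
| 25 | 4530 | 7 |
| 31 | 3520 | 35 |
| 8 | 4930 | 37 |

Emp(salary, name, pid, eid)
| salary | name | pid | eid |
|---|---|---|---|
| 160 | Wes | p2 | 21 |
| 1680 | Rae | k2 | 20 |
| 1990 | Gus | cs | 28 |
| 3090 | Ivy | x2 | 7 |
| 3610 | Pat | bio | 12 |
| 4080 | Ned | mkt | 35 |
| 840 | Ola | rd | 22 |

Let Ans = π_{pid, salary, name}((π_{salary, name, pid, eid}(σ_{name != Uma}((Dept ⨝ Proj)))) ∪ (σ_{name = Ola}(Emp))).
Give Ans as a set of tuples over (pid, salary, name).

Natural join on mgr: {(18, p3, Uma, 2, 2380), (37, x3, Cal, 16, 740), (37, x3, Cal, 8, 4930), (5, fin, Cal, 1, 7660), (5, fin, Yan, 1, 7660)}
Apply σ_{name != Uma}; surviving tuples: {(37, x3, Cal, 16, 740), (37, x3, Cal, 8, 4930), (5, fin, Cal, 1, 7660), (5, fin, Yan, 1, 7660)}
π_{salary, name, pid, eid} gives {(4930, Cal, x3, 8), (740, Cal, x3, 16), (7660, Cal, fin, 1), (7660, Yan, fin, 1)}.
Apply σ_{name = Ola}; surviving tuples: {(840, Ola, rd, 22)}
Set union of the two operands is {(4930, Cal, x3, 8), (740, Cal, x3, 16), (7660, Cal, fin, 1), (7660, Yan, fin, 1), (840, Ola, rd, 22)}.
π_{pid, salary, name} gives {(fin, 7660, Cal), (fin, 7660, Yan), (rd, 840, Ola), (x3, 4930, Cal), (x3, 740, Cal)}.

{(fin, 7660, Cal), (fin, 7660, Yan), (rd, 840, Ola), (x3, 4930, Cal), (x3, 740, Cal)}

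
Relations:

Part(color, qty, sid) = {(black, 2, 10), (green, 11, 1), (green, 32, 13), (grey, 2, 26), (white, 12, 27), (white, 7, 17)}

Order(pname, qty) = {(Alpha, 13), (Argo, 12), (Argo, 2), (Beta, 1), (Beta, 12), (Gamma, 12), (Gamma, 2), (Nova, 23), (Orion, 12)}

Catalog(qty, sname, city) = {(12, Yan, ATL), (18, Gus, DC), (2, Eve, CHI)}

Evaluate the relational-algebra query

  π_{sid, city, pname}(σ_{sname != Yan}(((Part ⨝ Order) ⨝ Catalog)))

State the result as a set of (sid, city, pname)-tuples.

{(10, CHI, Argo), (10, CHI, Gamma), (26, CHI, Argo), (26, CHI, Gamma)}

Natural join on qty: {(black, 2, 10, Argo), (black, 2, 10, Gamma), (grey, 2, 26, Argo), (grey, 2, 26, Gamma), (white, 12, 27, Argo), (white, 12, 27, Beta), (white, 12, 27, Gamma), (white, 12, 27, Orion)}
Natural join on qty: {(black, 2, 10, Argo, Eve, CHI), (black, 2, 10, Gamma, Eve, CHI), (grey, 2, 26, Argo, Eve, CHI), (grey, 2, 26, Gamma, Eve, CHI), (white, 12, 27, Argo, Yan, ATL), (white, 12, 27, Beta, Yan, ATL), (white, 12, 27, Gamma, Yan, ATL), (white, 12, 27, Orion, Yan, ATL)}
Filtering on sname != Yan leaves {(black, 2, 10, Argo, Eve, CHI), (black, 2, 10, Gamma, Eve, CHI), (grey, 2, 26, Argo, Eve, CHI), (grey, 2, 26, Gamma, Eve, CHI)}.
Keep only column(s) sid, city, pname: {(10, CHI, Argo), (10, CHI, Gamma), (26, CHI, Argo), (26, CHI, Gamma)}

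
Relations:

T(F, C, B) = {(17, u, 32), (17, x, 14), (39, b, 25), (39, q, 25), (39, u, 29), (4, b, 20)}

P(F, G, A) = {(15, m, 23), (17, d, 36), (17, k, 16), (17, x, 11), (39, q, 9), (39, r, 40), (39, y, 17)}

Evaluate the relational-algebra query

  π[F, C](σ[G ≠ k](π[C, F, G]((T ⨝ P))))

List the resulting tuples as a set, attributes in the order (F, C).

Joining T and P on F yields {(17, u, 32, d, 36), (17, u, 32, k, 16), (17, u, 32, x, 11), (17, x, 14, d, 36), (17, x, 14, k, 16), (17, x, 14, x, 11), (39, b, 25, q, 9), (39, b, 25, r, 40), (39, b, 25, y, 17), (39, q, 25, q, 9), (39, q, 25, r, 40), (39, q, 25, y, 17), (39, u, 29, q, 9), (39, u, 29, r, 40), (39, u, 29, y, 17)}.
Projecting to C, F, G: {(b, 39, q), (b, 39, r), (b, 39, y), (q, 39, q), (q, 39, r), (q, 39, y), (u, 17, d), (u, 17, k), (u, 17, x), (u, 39, q), (u, 39, r), (u, 39, y), (x, 17, d), (x, 17, k), (x, 17, x)}
Apply σ_{G ≠ k}; surviving tuples: {(b, 39, q), (b, 39, r), (b, 39, y), (q, 39, q), (q, 39, r), (q, 39, y), (u, 17, d), (u, 17, x), (u, 39, q), (u, 39, r), (u, 39, y), (x, 17, d), (x, 17, x)}
Projecting to F, C (8 duplicate(s) eliminated): {(17, u), (17, x), (39, b), (39, q), (39, u)}

{(17, u), (17, x), (39, b), (39, q), (39, u)}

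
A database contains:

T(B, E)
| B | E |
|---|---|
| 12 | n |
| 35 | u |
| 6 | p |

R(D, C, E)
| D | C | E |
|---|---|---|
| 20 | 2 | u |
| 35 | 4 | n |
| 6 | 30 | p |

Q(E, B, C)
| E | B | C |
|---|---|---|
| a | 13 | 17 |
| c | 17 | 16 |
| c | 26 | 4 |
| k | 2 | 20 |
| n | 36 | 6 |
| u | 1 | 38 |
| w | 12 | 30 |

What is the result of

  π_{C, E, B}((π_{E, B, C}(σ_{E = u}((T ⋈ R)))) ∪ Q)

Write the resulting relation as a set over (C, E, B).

T ⋈ R (natural join on E): {(12, n, 35, 4), (35, u, 20, 2), (6, p, 6, 30)}
σ[E = u]: keep tuples satisfying E = u → {(35, u, 20, 2)}
π[E, B, C]: project onto (E, B, C) → {(u, 35, 2)}
Taking the union: {(a, 13, 17), (c, 17, 16), (c, 26, 4), (k, 2, 20), (n, 36, 6), (u, 1, 38), (u, 35, 2), (w, 12, 30)}
π[C, E, B]: project onto (C, E, B) → {(16, c, 17), (17, a, 13), (2, u, 35), (20, k, 2), (30, w, 12), (38, u, 1), (4, c, 26), (6, n, 36)}

{(16, c, 17), (17, a, 13), (2, u, 35), (20, k, 2), (30, w, 12), (38, u, 1), (4, c, 26), (6, n, 36)}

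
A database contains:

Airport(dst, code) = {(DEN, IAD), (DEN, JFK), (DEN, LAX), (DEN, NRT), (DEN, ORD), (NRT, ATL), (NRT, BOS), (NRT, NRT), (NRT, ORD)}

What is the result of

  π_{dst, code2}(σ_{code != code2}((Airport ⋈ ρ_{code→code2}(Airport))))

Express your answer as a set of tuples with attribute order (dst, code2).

ρ[code→code2]: schema becomes (dst, code2); tuples unchanged.
Airport ⋈ ρ_{code→code2}(Airport) (natural join on dst): {(DEN, IAD, IAD), (DEN, IAD, JFK), (DEN, IAD, LAX), (DEN, IAD, NRT), (DEN, IAD, ORD), (DEN, JFK, IAD), (DEN, JFK, JFK), (DEN, JFK, LAX), (DEN, JFK, NRT), (DEN, JFK, ORD), (DEN, LAX, IAD), (DEN, LAX, JFK), (DEN, LAX, LAX), (DEN, LAX, NRT), (DEN, LAX, ORD), (DEN, NRT, IAD), (DEN, NRT, JFK), (DEN, NRT, LAX), (DEN, NRT, NRT), (DEN, NRT, ORD), (DEN, ORD, IAD), (DEN, ORD, JFK), (DEN, ORD, LAX), (DEN, ORD, NRT), (DEN, ORD, ORD), (NRT, ATL, ATL), (NRT, ATL, BOS), (NRT, ATL, NRT), (NRT, ATL, ORD), (NRT, BOS, ATL), (NRT, BOS, BOS), (NRT, BOS, NRT), (NRT, BOS, ORD), (NRT, NRT, ATL), (NRT, NRT, BOS), (NRT, NRT, NRT), (NRT, NRT, ORD), (NRT, ORD, ATL), (NRT, ORD, BOS), (NRT, ORD, NRT), (NRT, ORD, ORD)}
Apply σ_{code != code2}; surviving tuples: {(DEN, IAD, JFK), (DEN, IAD, LAX), (DEN, IAD, NRT), (DEN, IAD, ORD), (DEN, JFK, IAD), (DEN, JFK, LAX), (DEN, JFK, NRT), (DEN, JFK, ORD), (DEN, LAX, IAD), (DEN, LAX, JFK), (DEN, LAX, NRT), (DEN, LAX, ORD), (DEN, NRT, IAD), (DEN, NRT, JFK), (DEN, NRT, LAX), (DEN, NRT, ORD), (DEN, ORD, IAD), (DEN, ORD, JFK), (DEN, ORD, LAX), (DEN, ORD, NRT), (NRT, ATL, BOS), (NRT, ATL, NRT), (NRT, ATL, ORD), (NRT, BOS, ATL), (NRT, BOS, NRT), (NRT, BOS, ORD), (NRT, NRT, ATL), (NRT, NRT, BOS), (NRT, NRT, ORD), (NRT, ORD, ATL), (NRT, ORD, BOS), (NRT, ORD, NRT)}
π[dst, code2]: project onto (dst, code2) (23 duplicate(s) eliminated) → {(DEN, IAD), (DEN, JFK), (DEN, LAX), (DEN, NRT), (DEN, ORD), (NRT, ATL), (NRT, BOS), (NRT, NRT), (NRT, ORD)}

{(DEN, IAD), (DEN, JFK), (DEN, LAX), (DEN, NRT), (DEN, ORD), (NRT, ATL), (NRT, BOS), (NRT, NRT), (NRT, ORD)}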